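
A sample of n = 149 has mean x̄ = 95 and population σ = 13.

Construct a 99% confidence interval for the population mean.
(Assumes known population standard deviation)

Confidence level: 99%, α = 0.01
z_0.005 = 2.576
SE = σ/√n = 13/√149 = 1.0650
Margin of error = 2.576 × 1.0650 = 2.7434
CI: x̄ ± margin = 95 ± 2.7434
CI: (92.2566, 97.7434)

Answer: (92.2566, 97.7434)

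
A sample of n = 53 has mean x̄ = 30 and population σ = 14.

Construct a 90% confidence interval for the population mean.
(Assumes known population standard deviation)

Confidence level: 90%, α = 0.1
z_0.05 = 1.645
SE = σ/√n = 14/√53 = 1.9230
Margin of error = 1.645 × 1.9230 = 3.1633
CI: x̄ ± margin = 30 ± 3.1633
CI: (26.8367, 33.1633)

Answer: (26.8367, 33.1633)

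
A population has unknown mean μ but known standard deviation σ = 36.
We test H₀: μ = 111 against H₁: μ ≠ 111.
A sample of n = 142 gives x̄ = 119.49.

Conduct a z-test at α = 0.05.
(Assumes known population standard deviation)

Answer: z = 2.8102, reject H₀

Derivation:
Standard error: SE = σ/√n = 36/√142 = 3.0211
z-statistic: z = (x̄ - μ₀)/SE = (119.49 - 111)/3.0211 = 2.8102
Critical value: ±1.960
p-value = 0.0050
Decision: reject H₀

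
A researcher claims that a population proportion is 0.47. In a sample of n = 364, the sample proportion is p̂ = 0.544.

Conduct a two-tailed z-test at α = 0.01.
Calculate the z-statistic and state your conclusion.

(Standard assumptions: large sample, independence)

H₀: p = 0.47, H₁: p ≠ 0.47
Standard error: SE = √(p₀(1-p₀)/n) = √(0.47×0.53/364) = 0.026160
z-statistic: z = (p̂ - p₀)/SE = (0.544 - 0.47)/0.026160 = 2.8287
Critical value: z_0.005 = ±2.576
p-value = 0.0047
Decision: reject H₀ at α = 0.01

Answer: z = 2.8287, reject H₀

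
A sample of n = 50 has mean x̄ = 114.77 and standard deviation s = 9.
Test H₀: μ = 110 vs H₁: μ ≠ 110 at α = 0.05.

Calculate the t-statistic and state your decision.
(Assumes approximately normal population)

Answer: t = 3.7476, reject H₀

Derivation:
df = n - 1 = 49
SE = s/√n = 9/√50 = 1.2728
t = (x̄ - μ₀)/SE = (114.77 - 110)/1.2728 = 3.7476
Critical value: t_{0.025,49} = ±2.010
p-value ≈ 0.0005
Decision: reject H₀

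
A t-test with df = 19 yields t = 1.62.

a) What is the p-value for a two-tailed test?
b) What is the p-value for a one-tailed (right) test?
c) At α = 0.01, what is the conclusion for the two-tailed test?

Answer: a) 0.1217, b) 0.0609, c) fail to reject H₀

Derivation:
Using t-distribution with df = 19:
a) Two-tailed: p = 2×P(T > 1.62) = 0.1217
b) One-tailed: p = P(T > 1.62) = 0.0609
c) 0.1217 ≥ 0.01, fail to reject H₀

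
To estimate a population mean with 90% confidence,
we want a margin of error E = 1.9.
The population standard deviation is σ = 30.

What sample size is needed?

z_0.05 = 1.645
n = (z×σ/E)² = (1.645×30/1.9)²
n = 674.6323
Round up: n = 675

Answer: n = 675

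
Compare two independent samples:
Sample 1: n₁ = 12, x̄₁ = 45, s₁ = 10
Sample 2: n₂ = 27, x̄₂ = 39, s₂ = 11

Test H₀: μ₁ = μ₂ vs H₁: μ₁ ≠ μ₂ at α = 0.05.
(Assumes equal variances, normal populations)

Pooled variance: s²_p = [11×10² + 26×11²]/(37) = 114.7568
s_p = 10.7125
SE = s_p×√(1/n₁ + 1/n₂) = 10.7125×√(1/12 + 1/27) = 3.7166
t = (x̄₁ - x̄₂)/SE = (45 - 39)/3.7166 = 1.6144
df = 37, t-critical = ±2.026
Decision: fail to reject H₀

Answer: t = 1.6144, fail to reject H₀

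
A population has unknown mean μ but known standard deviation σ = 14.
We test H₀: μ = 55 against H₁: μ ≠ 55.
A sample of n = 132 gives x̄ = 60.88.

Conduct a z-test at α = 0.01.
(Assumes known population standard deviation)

Standard error: SE = σ/√n = 14/√132 = 1.2185
z-statistic: z = (x̄ - μ₀)/SE = (60.88 - 55)/1.2185 = 4.8256
Critical value: ±2.576
p-value < 0.0001
Decision: reject H₀

Answer: z = 4.8256, reject H₀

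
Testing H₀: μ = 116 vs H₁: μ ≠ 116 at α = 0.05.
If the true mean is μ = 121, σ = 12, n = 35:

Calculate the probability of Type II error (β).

SE = σ/√n = 12/√35 = 2.0284
Critical values: μ₀ ± z_0.025×SE = 116 ± 1.960×2.0284
Acceptance region: (112.0243, 119.9757)
Under H₁ (μ = 121): z_high = (119.9757 - 121)/2.0284 = -0.5050, z_low = (112.0243 - 121)/2.0284 = -4.4250
β = P(not reject | H₁) = Φ(-0.5050) - Φ(-4.4250) ≈ 0.3068

Answer: β ≈ 0.3068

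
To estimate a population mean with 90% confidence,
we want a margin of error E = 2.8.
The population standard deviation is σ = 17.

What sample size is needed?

z_0.05 = 1.645
n = (z×σ/E)² = (1.645×17/2.8)²
n = 99.7502
Round up: n = 100

Answer: n = 100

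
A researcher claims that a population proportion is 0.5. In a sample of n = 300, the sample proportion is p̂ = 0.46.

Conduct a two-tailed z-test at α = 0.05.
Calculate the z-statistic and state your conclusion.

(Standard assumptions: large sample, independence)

Answer: z = -1.3856, fail to reject H₀

Derivation:
H₀: p = 0.5, H₁: p ≠ 0.5
Standard error: SE = √(p₀(1-p₀)/n) = √(0.5×0.5/300) = 0.028868
z-statistic: z = (p̂ - p₀)/SE = (0.46 - 0.5)/0.028868 = -1.3856
Critical value: z_0.025 = ±1.960
p-value = 0.1659
Decision: fail to reject H₀ at α = 0.05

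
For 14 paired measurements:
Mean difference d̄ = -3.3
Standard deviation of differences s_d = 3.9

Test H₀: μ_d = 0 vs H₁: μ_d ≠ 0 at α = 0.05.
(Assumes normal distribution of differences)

df = n - 1 = 13
SE = s_d/√n = 3.9/√14 = 1.0423
t = d̄/SE = -3.3/1.0423 = -3.1661
Critical value: t_{0.025,13} = ±2.160
p-value ≈ 0.0074
Decision: reject H₀

Answer: t = -3.1661, reject H₀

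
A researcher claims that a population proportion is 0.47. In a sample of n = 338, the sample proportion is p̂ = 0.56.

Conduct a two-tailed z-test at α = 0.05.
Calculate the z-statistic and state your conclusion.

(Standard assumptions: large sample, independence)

Answer: z = 3.3153, reject H₀

Derivation:
H₀: p = 0.47, H₁: p ≠ 0.47
Standard error: SE = √(p₀(1-p₀)/n) = √(0.47×0.53/338) = 0.027147
z-statistic: z = (p̂ - p₀)/SE = (0.56 - 0.47)/0.027147 = 3.3153
Critical value: z_0.025 = ±1.960
p-value = 0.0009
Decision: reject H₀ at α = 0.05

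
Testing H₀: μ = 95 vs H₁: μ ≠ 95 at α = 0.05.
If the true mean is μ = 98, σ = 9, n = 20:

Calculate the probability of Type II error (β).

Answer: β ≈ 0.6803

Derivation:
SE = σ/√n = 9/√20 = 2.0125
Critical values: μ₀ ± z_0.025×SE = 95 ± 1.960×2.0125
Acceptance region: (91.0555, 98.9445)
Under H₁ (μ = 98): z_high = (98.9445 - 98)/2.0125 = 0.4693, z_low = (91.0555 - 98)/2.0125 = -3.4507
β = P(not reject | H₁) = Φ(0.4693) - Φ(-3.4507) ≈ 0.6803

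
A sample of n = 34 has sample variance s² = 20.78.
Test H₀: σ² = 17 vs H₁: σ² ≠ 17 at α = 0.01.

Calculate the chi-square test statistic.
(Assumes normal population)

Answer: χ² = 40.3376, fail to reject H₀

Derivation:
df = n - 1 = 33
χ² = (n-1)s²/σ₀² = 33×20.78/17 = 40.3376
Critical values: χ²_{0.995,33} = 15.815, χ²_{0.005,33} = 57.648
Rejection region: χ² < 15.815 or χ² > 57.648
Decision: fail to reject H₀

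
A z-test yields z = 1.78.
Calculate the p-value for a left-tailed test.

Answer: p-value ≈ 0.9625

Derivation:
For z = 1.78:
p = P(Z < 1.78) = Φ(1.78) = 0.9625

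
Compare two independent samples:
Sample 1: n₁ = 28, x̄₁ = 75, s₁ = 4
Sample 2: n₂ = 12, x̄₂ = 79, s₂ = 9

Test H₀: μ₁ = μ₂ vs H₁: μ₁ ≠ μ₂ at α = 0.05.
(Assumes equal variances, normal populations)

Answer: t = -1.9647, fail to reject H₀

Derivation:
Pooled variance: s²_p = [27×4² + 11×9²]/(38) = 34.8158
s_p = 5.9005
SE = s_p×√(1/n₁ + 1/n₂) = 5.9005×√(1/28 + 1/12) = 2.0359
t = (x̄₁ - x̄₂)/SE = (75 - 79)/2.0359 = -1.9647
df = 38, t-critical = ±2.024
Decision: fail to reject H₀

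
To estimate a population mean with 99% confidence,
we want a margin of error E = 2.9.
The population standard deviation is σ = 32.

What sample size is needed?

z_0.005 = 2.576
n = (z×σ/E)² = (2.576×32/2.9)²
n = 807.9708
Round up: n = 808

Answer: n = 808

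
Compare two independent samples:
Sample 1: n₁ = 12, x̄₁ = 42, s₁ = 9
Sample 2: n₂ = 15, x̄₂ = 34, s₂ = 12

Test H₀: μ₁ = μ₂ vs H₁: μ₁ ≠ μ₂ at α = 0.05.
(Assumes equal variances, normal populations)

Answer: t = 1.9155, fail to reject H₀

Derivation:
Pooled variance: s²_p = [11×9² + 14×12²]/(25) = 116.2800
s_p = 10.7833
SE = s_p×√(1/n₁ + 1/n₂) = 10.7833×√(1/12 + 1/15) = 4.1764
t = (x̄₁ - x̄₂)/SE = (42 - 34)/4.1764 = 1.9155
df = 25, t-critical = ±2.060
Decision: fail to reject H₀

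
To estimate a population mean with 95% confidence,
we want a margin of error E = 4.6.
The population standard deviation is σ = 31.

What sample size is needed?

z_0.025 = 1.960
n = (z×σ/E)² = (1.960×31/4.6)²
n = 174.4696
Round up: n = 175

Answer: n = 175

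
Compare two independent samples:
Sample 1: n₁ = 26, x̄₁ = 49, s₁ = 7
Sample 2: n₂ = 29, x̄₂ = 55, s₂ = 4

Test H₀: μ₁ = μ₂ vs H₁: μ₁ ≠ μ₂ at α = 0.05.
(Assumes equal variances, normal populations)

Answer: t = -3.9541, reject H₀

Derivation:
Pooled variance: s²_p = [25×7² + 28×4²]/(53) = 31.5660
s_p = 5.6184
SE = s_p×√(1/n₁ + 1/n₂) = 5.6184×√(1/26 + 1/29) = 1.5174
t = (x̄₁ - x̄₂)/SE = (49 - 55)/1.5174 = -3.9541
df = 53, t-critical = ±2.006
Decision: reject H₀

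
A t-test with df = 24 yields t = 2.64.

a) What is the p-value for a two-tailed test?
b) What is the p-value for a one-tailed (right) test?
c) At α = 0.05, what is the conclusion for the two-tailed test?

Answer: a) 0.0143, b) 0.0072, c) reject H₀

Derivation:
Using t-distribution with df = 24:
a) Two-tailed: p = 2×P(T > 2.64) = 0.0143
b) One-tailed: p = P(T > 2.64) = 0.0072
c) 0.0143 < 0.05, reject H₀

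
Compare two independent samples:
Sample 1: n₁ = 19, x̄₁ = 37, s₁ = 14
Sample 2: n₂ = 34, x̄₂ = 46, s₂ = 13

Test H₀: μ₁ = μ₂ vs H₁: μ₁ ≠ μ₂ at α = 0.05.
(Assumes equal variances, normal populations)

Answer: t = -2.3516, reject H₀

Derivation:
Pooled variance: s²_p = [18×14² + 33×13²]/(51) = 178.5294
s_p = 13.3615
SE = s_p×√(1/n₁ + 1/n₂) = 13.3615×√(1/19 + 1/34) = 3.8272
t = (x̄₁ - x̄₂)/SE = (37 - 46)/3.8272 = -2.3516
df = 51, t-critical = ±2.008
Decision: reject H₀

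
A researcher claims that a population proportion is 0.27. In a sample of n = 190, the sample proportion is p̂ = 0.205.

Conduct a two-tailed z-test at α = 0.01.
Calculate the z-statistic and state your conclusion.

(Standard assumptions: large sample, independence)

H₀: p = 0.27, H₁: p ≠ 0.27
Standard error: SE = √(p₀(1-p₀)/n) = √(0.27×0.73/190) = 0.032208
z-statistic: z = (p̂ - p₀)/SE = (0.205 - 0.27)/0.032208 = -2.0181
Critical value: z_0.005 = ±2.576
p-value = 0.0436
Decision: fail to reject H₀ at α = 0.01

Answer: z = -2.0181, fail to reject H₀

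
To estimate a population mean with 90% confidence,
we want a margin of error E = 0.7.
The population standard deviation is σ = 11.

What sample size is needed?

Answer: n = 669

Derivation:
z_0.05 = 1.645
n = (z×σ/E)² = (1.645×11/0.7)²
n = 668.2225
Round up: n = 669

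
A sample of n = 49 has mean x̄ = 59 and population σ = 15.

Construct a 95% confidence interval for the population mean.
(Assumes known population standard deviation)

Answer: (54.7999, 63.2001)

Derivation:
Confidence level: 95%, α = 0.05
z_0.025 = 1.960
SE = σ/√n = 15/√49 = 2.1429
Margin of error = 1.960 × 2.1429 = 4.2001
CI: x̄ ± margin = 59 ± 4.2001
CI: (54.7999, 63.2001)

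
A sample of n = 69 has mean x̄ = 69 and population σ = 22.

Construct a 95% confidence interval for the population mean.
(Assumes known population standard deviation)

Answer: (63.8089, 74.1911)

Derivation:
Confidence level: 95%, α = 0.05
z_0.025 = 1.960
SE = σ/√n = 22/√69 = 2.6485
Margin of error = 1.960 × 2.6485 = 5.1911
CI: x̄ ± margin = 69 ± 5.1911
CI: (63.8089, 74.1911)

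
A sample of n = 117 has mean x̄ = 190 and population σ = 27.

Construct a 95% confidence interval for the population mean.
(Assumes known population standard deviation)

Answer: (185.1074, 194.8926)

Derivation:
Confidence level: 95%, α = 0.05
z_0.025 = 1.960
SE = σ/√n = 27/√117 = 2.4962
Margin of error = 1.960 × 2.4962 = 4.8926
CI: x̄ ± margin = 190 ± 4.8926
CI: (185.1074, 194.8926)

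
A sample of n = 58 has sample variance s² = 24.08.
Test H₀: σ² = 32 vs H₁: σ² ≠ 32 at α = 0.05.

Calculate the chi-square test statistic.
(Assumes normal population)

Answer: χ² = 42.8925, fail to reject H₀

Derivation:
df = n - 1 = 57
χ² = (n-1)s²/σ₀² = 57×24.08/32 = 42.8925
Critical values: χ²_{0.975,57} = 38.027, χ²_{0.025,57} = 79.752
Rejection region: χ² < 38.027 or χ² > 79.752
Decision: fail to reject H₀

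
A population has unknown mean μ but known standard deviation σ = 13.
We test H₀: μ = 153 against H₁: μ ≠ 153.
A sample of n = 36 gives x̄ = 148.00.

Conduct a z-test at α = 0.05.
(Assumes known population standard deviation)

Standard error: SE = σ/√n = 13/√36 = 2.1667
z-statistic: z = (x̄ - μ₀)/SE = (148.00 - 153)/2.1667 = -2.3077
Critical value: ±1.960
p-value = 0.0210
Decision: reject H₀

Answer: z = -2.3077, reject H₀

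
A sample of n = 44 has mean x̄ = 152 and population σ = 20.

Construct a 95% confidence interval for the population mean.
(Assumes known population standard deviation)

Answer: (146.0904, 157.9096)

Derivation:
Confidence level: 95%, α = 0.05
z_0.025 = 1.960
SE = σ/√n = 20/√44 = 3.0151
Margin of error = 1.960 × 3.0151 = 5.9096
CI: x̄ ± margin = 152 ± 5.9096
CI: (146.0904, 157.9096)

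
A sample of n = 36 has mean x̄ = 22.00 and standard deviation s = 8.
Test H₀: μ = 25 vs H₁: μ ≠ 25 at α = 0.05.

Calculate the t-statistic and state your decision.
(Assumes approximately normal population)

df = n - 1 = 35
SE = s/√n = 8/√36 = 1.3333
t = (x̄ - μ₀)/SE = (22.00 - 25)/1.3333 = -2.2501
Critical value: t_{0.025,35} = ±2.030
p-value ≈ 0.0308
Decision: reject H₀

Answer: t = -2.2501, reject H₀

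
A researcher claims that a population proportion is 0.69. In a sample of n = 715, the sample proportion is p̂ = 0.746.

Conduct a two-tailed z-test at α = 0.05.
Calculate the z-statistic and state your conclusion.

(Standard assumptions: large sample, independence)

H₀: p = 0.69, H₁: p ≠ 0.69
Standard error: SE = √(p₀(1-p₀)/n) = √(0.69×0.31/715) = 0.017296
z-statistic: z = (p̂ - p₀)/SE = (0.746 - 0.69)/0.017296 = 3.2377
Critical value: z_0.025 = ±1.960
p-value = 0.0012
Decision: reject H₀ at α = 0.05

Answer: z = 3.2377, reject H₀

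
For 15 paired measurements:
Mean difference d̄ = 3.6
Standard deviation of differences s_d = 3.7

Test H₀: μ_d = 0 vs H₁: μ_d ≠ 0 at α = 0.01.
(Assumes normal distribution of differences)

Answer: t = 3.7684, reject H₀

Derivation:
df = n - 1 = 14
SE = s_d/√n = 3.7/√15 = 0.9553
t = d̄/SE = 3.6/0.9553 = 3.7684
Critical value: t_{0.005,14} = ±2.977
p-value ≈ 0.0021
Decision: reject H₀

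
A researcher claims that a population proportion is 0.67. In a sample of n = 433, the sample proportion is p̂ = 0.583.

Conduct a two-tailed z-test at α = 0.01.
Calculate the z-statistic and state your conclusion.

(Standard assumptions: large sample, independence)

Answer: z = -3.8501, reject H₀

Derivation:
H₀: p = 0.67, H₁: p ≠ 0.67
Standard error: SE = √(p₀(1-p₀)/n) = √(0.67×0.33/433) = 0.022597
z-statistic: z = (p̂ - p₀)/SE = (0.583 - 0.67)/0.022597 = -3.8501
Critical value: z_0.005 = ±2.576
p-value = 0.0001
Decision: reject H₀ at α = 0.01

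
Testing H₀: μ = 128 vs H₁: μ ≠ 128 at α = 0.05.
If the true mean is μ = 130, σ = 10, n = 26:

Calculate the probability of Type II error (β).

Answer: β ≈ 0.8250

Derivation:
SE = σ/√n = 10/√26 = 1.9612
Critical values: μ₀ ± z_0.025×SE = 128 ± 1.960×1.9612
Acceptance region: (124.1560, 131.8440)
Under H₁ (μ = 130): z_high = (131.8440 - 130)/1.9612 = 0.9402, z_low = (124.1560 - 130)/1.9612 = -2.9798
β = P(not reject | H₁) = Φ(0.9402) - Φ(-2.9798) ≈ 0.8250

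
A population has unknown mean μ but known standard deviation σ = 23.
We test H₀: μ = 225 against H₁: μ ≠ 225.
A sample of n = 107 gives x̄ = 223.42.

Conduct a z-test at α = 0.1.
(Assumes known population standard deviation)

Answer: z = -0.7106, fail to reject H₀

Derivation:
Standard error: SE = σ/√n = 23/√107 = 2.2235
z-statistic: z = (x̄ - μ₀)/SE = (223.42 - 225)/2.2235 = -0.7106
Critical value: ±1.645
p-value = 0.4773
Decision: fail to reject H₀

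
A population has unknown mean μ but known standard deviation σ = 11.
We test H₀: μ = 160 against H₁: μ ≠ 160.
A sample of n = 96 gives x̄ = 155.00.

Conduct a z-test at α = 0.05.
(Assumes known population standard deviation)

Standard error: SE = σ/√n = 11/√96 = 1.1227
z-statistic: z = (x̄ - μ₀)/SE = (155.00 - 160)/1.1227 = -4.4535
Critical value: ±1.960
p-value < 0.0001
Decision: reject H₀

Answer: z = -4.4535, reject H₀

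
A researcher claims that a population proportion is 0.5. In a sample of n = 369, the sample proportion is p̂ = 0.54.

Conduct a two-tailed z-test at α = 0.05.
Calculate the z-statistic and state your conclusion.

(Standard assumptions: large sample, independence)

H₀: p = 0.5, H₁: p ≠ 0.5
Standard error: SE = √(p₀(1-p₀)/n) = √(0.5×0.5/369) = 0.026029
z-statistic: z = (p̂ - p₀)/SE = (0.54 - 0.5)/0.026029 = 1.5367
Critical value: z_0.025 = ±1.960
p-value = 0.1244
Decision: fail to reject H₀ at α = 0.05

Answer: z = 1.5367, fail to reject H₀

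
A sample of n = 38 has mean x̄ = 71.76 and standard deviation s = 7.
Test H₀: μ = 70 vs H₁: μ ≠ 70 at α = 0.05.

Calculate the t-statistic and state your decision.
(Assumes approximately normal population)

df = n - 1 = 37
SE = s/√n = 7/√38 = 1.1355
t = (x̄ - μ₀)/SE = (71.76 - 70)/1.1355 = 1.5500
Critical value: t_{0.025,37} = ±2.026
p-value ≈ 0.1297
Decision: fail to reject H₀

Answer: t = 1.5500, fail to reject H₀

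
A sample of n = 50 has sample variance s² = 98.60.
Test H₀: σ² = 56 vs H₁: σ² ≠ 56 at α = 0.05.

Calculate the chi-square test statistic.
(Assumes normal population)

Answer: χ² = 86.2750, reject H₀

Derivation:
df = n - 1 = 49
χ² = (n-1)s²/σ₀² = 49×98.60/56 = 86.2750
Critical values: χ²_{0.975,49} = 31.555, χ²_{0.025,49} = 70.222
Rejection region: χ² < 31.555 or χ² > 70.222
Decision: reject H₀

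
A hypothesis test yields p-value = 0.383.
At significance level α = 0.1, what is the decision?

Answer: fail to reject H₀

Derivation:
Compare p-value to α:
0.383 ≥ 0.1
Decision: fail to reject H₀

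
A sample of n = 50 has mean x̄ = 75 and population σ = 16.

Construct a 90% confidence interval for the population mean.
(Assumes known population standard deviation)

Answer: (71.2779, 78.7221)

Derivation:
Confidence level: 90%, α = 0.1
z_0.05 = 1.645
SE = σ/√n = 16/√50 = 2.2627
Margin of error = 1.645 × 2.2627 = 3.7221
CI: x̄ ± margin = 75 ± 3.7221
CI: (71.2779, 78.7221)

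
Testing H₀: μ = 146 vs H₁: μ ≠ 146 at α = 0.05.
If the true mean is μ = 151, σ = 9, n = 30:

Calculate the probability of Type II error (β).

SE = σ/√n = 9/√30 = 1.6432
Critical values: μ₀ ± z_0.025×SE = 146 ± 1.960×1.6432
Acceptance region: (142.7793, 149.2207)
Under H₁ (μ = 151): z_high = (149.2207 - 151)/1.6432 = -1.0828, z_low = (142.7793 - 151)/1.6432 = -5.0029
β = P(not reject | H₁) = Φ(-1.0828) - Φ(-5.0029) ≈ 0.1394

Answer: β ≈ 0.1394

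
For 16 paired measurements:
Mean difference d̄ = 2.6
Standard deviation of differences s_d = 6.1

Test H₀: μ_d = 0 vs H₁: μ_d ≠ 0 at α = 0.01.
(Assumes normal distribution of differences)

Answer: t = 1.7049, fail to reject H₀

Derivation:
df = n - 1 = 15
SE = s_d/√n = 6.1/√16 = 1.5250
t = d̄/SE = 2.6/1.5250 = 1.7049
Critical value: t_{0.005,15} = ±2.947
p-value ≈ 0.1088
Decision: fail to reject H₀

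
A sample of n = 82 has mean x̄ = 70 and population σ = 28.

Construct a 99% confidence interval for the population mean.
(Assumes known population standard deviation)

Answer: (62.0348, 77.9652)

Derivation:
Confidence level: 99%, α = 0.01
z_0.005 = 2.576
SE = σ/√n = 28/√82 = 3.0921
Margin of error = 2.576 × 3.0921 = 7.9652
CI: x̄ ± margin = 70 ± 7.9652
CI: (62.0348, 77.9652)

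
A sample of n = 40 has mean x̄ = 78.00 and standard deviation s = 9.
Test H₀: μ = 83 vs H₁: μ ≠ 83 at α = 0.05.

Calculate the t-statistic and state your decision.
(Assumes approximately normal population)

Answer: t = -3.5137, reject H₀

Derivation:
df = n - 1 = 39
SE = s/√n = 9/√40 = 1.4230
t = (x̄ - μ₀)/SE = (78.00 - 83)/1.4230 = -3.5137
Critical value: t_{0.025,39} = ±2.023
p-value ≈ 0.0011
Decision: reject H₀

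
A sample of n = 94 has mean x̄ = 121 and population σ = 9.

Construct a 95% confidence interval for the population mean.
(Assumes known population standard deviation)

Answer: (119.1805, 122.8195)

Derivation:
Confidence level: 95%, α = 0.05
z_0.025 = 1.960
SE = σ/√n = 9/√94 = 0.9283
Margin of error = 1.960 × 0.9283 = 1.8195
CI: x̄ ± margin = 121 ± 1.8195
CI: (119.1805, 122.8195)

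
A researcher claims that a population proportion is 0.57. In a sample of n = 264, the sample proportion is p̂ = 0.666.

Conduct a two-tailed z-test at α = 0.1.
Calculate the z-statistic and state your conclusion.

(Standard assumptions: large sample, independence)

Answer: z = 3.1506, reject H₀

Derivation:
H₀: p = 0.57, H₁: p ≠ 0.57
Standard error: SE = √(p₀(1-p₀)/n) = √(0.57×0.43/264) = 0.030470
z-statistic: z = (p̂ - p₀)/SE = (0.666 - 0.57)/0.030470 = 3.1506
Critical value: z_0.05 = ±1.645
p-value = 0.0016
Decision: reject H₀ at α = 0.1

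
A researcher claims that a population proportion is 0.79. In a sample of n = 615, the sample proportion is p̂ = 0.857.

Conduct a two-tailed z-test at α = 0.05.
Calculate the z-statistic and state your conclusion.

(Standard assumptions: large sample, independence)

Answer: z = 4.0794, reject H₀

Derivation:
H₀: p = 0.79, H₁: p ≠ 0.79
Standard error: SE = √(p₀(1-p₀)/n) = √(0.79×0.21/615) = 0.016424
z-statistic: z = (p̂ - p₀)/SE = (0.857 - 0.79)/0.016424 = 4.0794
Critical value: z_0.025 = ±1.960
p-value < 0.0001
Decision: reject H₀ at α = 0.05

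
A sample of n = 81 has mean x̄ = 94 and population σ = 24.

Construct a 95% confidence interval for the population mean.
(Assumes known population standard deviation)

Answer: (88.7733, 99.2267)

Derivation:
Confidence level: 95%, α = 0.05
z_0.025 = 1.960
SE = σ/√n = 24/√81 = 2.6667
Margin of error = 1.960 × 2.6667 = 5.2267
CI: x̄ ± margin = 94 ± 5.2267
CI: (88.7733, 99.2267)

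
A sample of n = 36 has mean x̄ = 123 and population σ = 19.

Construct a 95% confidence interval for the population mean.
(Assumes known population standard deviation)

Answer: (116.7933, 129.2067)

Derivation:
Confidence level: 95%, α = 0.05
z_0.025 = 1.960
SE = σ/√n = 19/√36 = 3.1667
Margin of error = 1.960 × 3.1667 = 6.2067
CI: x̄ ± margin = 123 ± 6.2067
CI: (116.7933, 129.2067)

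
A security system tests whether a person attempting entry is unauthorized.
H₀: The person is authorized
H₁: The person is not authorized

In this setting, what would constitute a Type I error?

Type I error: rejecting H₀ when it is actually true (false positive).
Type II error: failing to reject H₀ when H₁ is actually true (false negative).

Answer: Denying entry to an authorized person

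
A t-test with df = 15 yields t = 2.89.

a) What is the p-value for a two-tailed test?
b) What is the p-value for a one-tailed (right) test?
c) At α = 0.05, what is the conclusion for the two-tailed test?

Answer: a) 0.0112, b) 0.0056, c) reject H₀

Derivation:
Using t-distribution with df = 15:
a) Two-tailed: p = 2×P(T > 2.89) = 0.0112
b) One-tailed: p = P(T > 2.89) = 0.0056
c) 0.0112 < 0.05, reject H₀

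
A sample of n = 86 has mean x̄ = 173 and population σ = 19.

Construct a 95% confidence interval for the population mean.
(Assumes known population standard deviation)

Answer: (168.9844, 177.0156)

Derivation:
Confidence level: 95%, α = 0.05
z_0.025 = 1.960
SE = σ/√n = 19/√86 = 2.0488
Margin of error = 1.960 × 2.0488 = 4.0156
CI: x̄ ± margin = 173 ± 4.0156
CI: (168.9844, 177.0156)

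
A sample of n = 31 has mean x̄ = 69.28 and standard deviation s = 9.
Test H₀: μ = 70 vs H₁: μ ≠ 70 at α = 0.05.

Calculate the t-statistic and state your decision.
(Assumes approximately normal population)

df = n - 1 = 30
SE = s/√n = 9/√31 = 1.6164
t = (x̄ - μ₀)/SE = (69.28 - 70)/1.6164 = -0.4454
Critical value: t_{0.025,30} = ±2.042
p-value ≈ 0.6592
Decision: fail to reject H₀

Answer: t = -0.4454, fail to reject H₀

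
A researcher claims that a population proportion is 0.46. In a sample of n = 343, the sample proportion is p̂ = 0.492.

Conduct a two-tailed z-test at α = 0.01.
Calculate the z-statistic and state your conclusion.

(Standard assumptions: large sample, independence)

H₀: p = 0.46, H₁: p ≠ 0.46
Standard error: SE = √(p₀(1-p₀)/n) = √(0.46×0.54/343) = 0.026911
z-statistic: z = (p̂ - p₀)/SE = (0.492 - 0.46)/0.026911 = 1.1891
Critical value: z_0.005 = ±2.576
p-value = 0.2344
Decision: fail to reject H₀ at α = 0.01

Answer: z = 1.1891, fail to reject H₀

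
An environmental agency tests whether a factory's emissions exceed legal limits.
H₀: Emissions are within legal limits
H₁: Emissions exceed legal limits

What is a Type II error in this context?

Type I error: rejecting H₀ when it is actually true (false positive).
Type II error: failing to reject H₀ when H₁ is actually true (false negative).

Answer: Failing to cite a factory whose emissions actually exceed the limit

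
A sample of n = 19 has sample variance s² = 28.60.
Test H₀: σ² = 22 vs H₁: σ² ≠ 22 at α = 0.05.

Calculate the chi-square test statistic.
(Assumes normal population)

Answer: χ² = 23.4000, fail to reject H₀

Derivation:
df = n - 1 = 18
χ² = (n-1)s²/σ₀² = 18×28.60/22 = 23.4000
Critical values: χ²_{0.975,18} = 8.231, χ²_{0.025,18} = 31.526
Rejection region: χ² < 8.231 or χ² > 31.526
Decision: fail to reject H₀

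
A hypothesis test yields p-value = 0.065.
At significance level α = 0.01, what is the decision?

Answer: fail to reject H₀

Derivation:
Compare p-value to α:
0.065 ≥ 0.01
Decision: fail to reject H₀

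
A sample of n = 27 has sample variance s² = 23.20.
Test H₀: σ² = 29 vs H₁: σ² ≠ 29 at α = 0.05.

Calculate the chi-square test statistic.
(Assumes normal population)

Answer: χ² = 20.8000, fail to reject H₀

Derivation:
df = n - 1 = 26
χ² = (n-1)s²/σ₀² = 26×23.20/29 = 20.8000
Critical values: χ²_{0.975,26} = 13.844, χ²_{0.025,26} = 41.923
Rejection region: χ² < 13.844 or χ² > 41.923
Decision: fail to reject H₀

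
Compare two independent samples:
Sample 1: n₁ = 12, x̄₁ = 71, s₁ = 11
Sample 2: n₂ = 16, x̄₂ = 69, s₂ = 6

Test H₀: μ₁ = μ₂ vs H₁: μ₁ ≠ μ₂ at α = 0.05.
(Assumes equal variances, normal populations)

Answer: t = 0.6174, fail to reject H₀

Derivation:
Pooled variance: s²_p = [11×11² + 15×6²]/(26) = 71.9615
s_p = 8.4830
SE = s_p×√(1/n₁ + 1/n₂) = 8.4830×√(1/12 + 1/16) = 3.2395
t = (x̄₁ - x̄₂)/SE = (71 - 69)/3.2395 = 0.6174
df = 26, t-critical = ±2.056
Decision: fail to reject H₀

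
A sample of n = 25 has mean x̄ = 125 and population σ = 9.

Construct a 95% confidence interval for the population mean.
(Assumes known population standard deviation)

Confidence level: 95%, α = 0.05
z_0.025 = 1.960
SE = σ/√n = 9/√25 = 1.8000
Margin of error = 1.960 × 1.8000 = 3.5280
CI: x̄ ± margin = 125 ± 3.5280
CI: (121.4720, 128.5280)

Answer: (121.4720, 128.5280)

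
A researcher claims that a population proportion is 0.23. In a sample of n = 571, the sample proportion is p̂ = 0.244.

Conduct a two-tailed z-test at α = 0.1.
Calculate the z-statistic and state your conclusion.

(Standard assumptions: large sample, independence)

H₀: p = 0.23, H₁: p ≠ 0.23
Standard error: SE = √(p₀(1-p₀)/n) = √(0.23×0.77/571) = 0.017611
z-statistic: z = (p̂ - p₀)/SE = (0.244 - 0.23)/0.017611 = 0.7950
Critical value: z_0.05 = ±1.645
p-value = 0.4266
Decision: fail to reject H₀ at α = 0.1

Answer: z = 0.7950, fail to reject H₀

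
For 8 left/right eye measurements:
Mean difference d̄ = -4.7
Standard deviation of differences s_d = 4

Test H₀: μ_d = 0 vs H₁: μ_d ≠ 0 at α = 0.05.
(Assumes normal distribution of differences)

df = n - 1 = 7
SE = s_d/√n = 4/√8 = 1.4142
t = d̄/SE = -4.7/1.4142 = -3.3234
Critical value: t_{0.025,7} = ±2.365
p-value ≈ 0.0127
Decision: reject H₀

Answer: t = -3.3234, reject H₀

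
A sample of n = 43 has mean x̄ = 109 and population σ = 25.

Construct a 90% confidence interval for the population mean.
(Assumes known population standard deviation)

Confidence level: 90%, α = 0.1
z_0.05 = 1.645
SE = σ/√n = 25/√43 = 3.8125
Margin of error = 1.645 × 3.8125 = 6.2716
CI: x̄ ± margin = 109 ± 6.2716
CI: (102.7284, 115.2716)

Answer: (102.7284, 115.2716)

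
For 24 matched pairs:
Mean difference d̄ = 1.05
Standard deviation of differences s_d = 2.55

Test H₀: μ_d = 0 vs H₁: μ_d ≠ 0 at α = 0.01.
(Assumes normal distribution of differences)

Answer: t = 2.0173, fail to reject H₀

Derivation:
df = n - 1 = 23
SE = s_d/√n = 2.55/√24 = 0.5205
t = d̄/SE = 1.05/0.5205 = 2.0173
Critical value: t_{0.005,23} = ±2.807
p-value ≈ 0.0555
Decision: fail to reject H₀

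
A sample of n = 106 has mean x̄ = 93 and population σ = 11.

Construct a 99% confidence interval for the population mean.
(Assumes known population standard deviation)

Confidence level: 99%, α = 0.01
z_0.005 = 2.576
SE = σ/√n = 11/√106 = 1.0684
Margin of error = 2.576 × 1.0684 = 2.7522
CI: x̄ ± margin = 93 ± 2.7522
CI: (90.2478, 95.7522)

Answer: (90.2478, 95.7522)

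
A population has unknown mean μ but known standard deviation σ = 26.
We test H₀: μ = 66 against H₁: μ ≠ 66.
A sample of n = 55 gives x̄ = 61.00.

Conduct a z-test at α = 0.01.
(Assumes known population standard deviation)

Standard error: SE = σ/√n = 26/√55 = 3.5058
z-statistic: z = (x̄ - μ₀)/SE = (61.00 - 66)/3.5058 = -1.4262
Critical value: ±2.576
p-value = 0.1538
Decision: fail to reject H₀

Answer: z = -1.4262, fail to reject H₀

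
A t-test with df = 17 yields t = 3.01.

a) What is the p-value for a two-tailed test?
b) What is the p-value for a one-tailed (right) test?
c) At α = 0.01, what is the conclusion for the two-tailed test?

Answer: a) 0.0079, b) 0.0039, c) reject H₀

Derivation:
Using t-distribution with df = 17:
a) Two-tailed: p = 2×P(T > 3.01) = 0.0079
b) One-tailed: p = P(T > 3.01) = 0.0039
c) 0.0079 < 0.01, reject H₀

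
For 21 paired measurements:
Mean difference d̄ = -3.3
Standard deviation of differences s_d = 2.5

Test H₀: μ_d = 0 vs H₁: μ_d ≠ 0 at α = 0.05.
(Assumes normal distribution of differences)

df = n - 1 = 20
SE = s_d/√n = 2.5/√21 = 0.5455
t = d̄/SE = -3.3/0.5455 = -6.0495
Critical value: t_{0.025,20} = ±2.086
p-value < 0.0001
Decision: reject H₀

Answer: t = -6.0495, reject H₀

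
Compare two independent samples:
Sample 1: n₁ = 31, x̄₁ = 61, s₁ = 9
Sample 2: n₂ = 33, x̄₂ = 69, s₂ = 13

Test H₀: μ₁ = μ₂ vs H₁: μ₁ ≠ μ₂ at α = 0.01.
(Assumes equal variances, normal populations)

Answer: t = -2.8446, reject H₀

Derivation:
Pooled variance: s²_p = [30×9² + 32×13²]/(62) = 126.4194
s_p = 11.2436
SE = s_p×√(1/n₁ + 1/n₂) = 11.2436×√(1/31 + 1/33) = 2.8123
t = (x̄₁ - x̄₂)/SE = (61 - 69)/2.8123 = -2.8446
df = 62, t-critical = ±2.657
Decision: reject H₀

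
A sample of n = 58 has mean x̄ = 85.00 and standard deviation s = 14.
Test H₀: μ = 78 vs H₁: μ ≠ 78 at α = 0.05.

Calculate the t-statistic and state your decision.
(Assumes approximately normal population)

Answer: t = 3.8079, reject H₀

Derivation:
df = n - 1 = 57
SE = s/√n = 14/√58 = 1.8383
t = (x̄ - μ₀)/SE = (85.00 - 78)/1.8383 = 3.8079
Critical value: t_{0.025,57} = ±2.002
p-value ≈ 0.0003
Decision: reject H₀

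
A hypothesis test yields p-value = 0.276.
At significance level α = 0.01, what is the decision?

Answer: fail to reject H₀

Derivation:
Compare p-value to α:
0.276 ≥ 0.01
Decision: fail to reject H₀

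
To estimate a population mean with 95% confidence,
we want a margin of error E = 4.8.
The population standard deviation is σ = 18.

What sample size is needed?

Answer: n = 55

Derivation:
z_0.025 = 1.960
n = (z×σ/E)² = (1.960×18/4.8)²
n = 54.0225
Round up: n = 55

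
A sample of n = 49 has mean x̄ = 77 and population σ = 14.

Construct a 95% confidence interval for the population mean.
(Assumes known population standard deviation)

Answer: (73.0800, 80.9200)

Derivation:
Confidence level: 95%, α = 0.05
z_0.025 = 1.960
SE = σ/√n = 14/√49 = 2.0000
Margin of error = 1.960 × 2.0000 = 3.9200
CI: x̄ ± margin = 77 ± 3.9200
CI: (73.0800, 80.9200)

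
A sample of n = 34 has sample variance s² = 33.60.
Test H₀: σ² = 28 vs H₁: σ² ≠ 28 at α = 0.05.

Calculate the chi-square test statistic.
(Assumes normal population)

df = n - 1 = 33
χ² = (n-1)s²/σ₀² = 33×33.60/28 = 39.6000
Critical values: χ²_{0.975,33} = 19.047, χ²_{0.025,33} = 50.725
Rejection region: χ² < 19.047 or χ² > 50.725
Decision: fail to reject H₀

Answer: χ² = 39.6000, fail to reject H₀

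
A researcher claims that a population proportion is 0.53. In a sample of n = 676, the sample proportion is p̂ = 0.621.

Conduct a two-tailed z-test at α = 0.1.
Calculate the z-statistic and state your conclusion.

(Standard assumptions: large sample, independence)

H₀: p = 0.53, H₁: p ≠ 0.53
Standard error: SE = √(p₀(1-p₀)/n) = √(0.53×0.47/676) = 0.019196
z-statistic: z = (p̂ - p₀)/SE = (0.621 - 0.53)/0.019196 = 4.7406
Critical value: z_0.05 = ±1.645
p-value < 0.0001
Decision: reject H₀ at α = 0.1

Answer: z = 4.7406, reject H₀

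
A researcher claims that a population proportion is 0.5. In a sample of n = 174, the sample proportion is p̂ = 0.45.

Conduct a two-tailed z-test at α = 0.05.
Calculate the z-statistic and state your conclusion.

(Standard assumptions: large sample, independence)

Answer: z = -1.3191, fail to reject H₀

Derivation:
H₀: p = 0.5, H₁: p ≠ 0.5
Standard error: SE = √(p₀(1-p₀)/n) = √(0.5×0.5/174) = 0.037905
z-statistic: z = (p̂ - p₀)/SE = (0.45 - 0.5)/0.037905 = -1.3191
Critical value: z_0.025 = ±1.960
p-value = 0.1871
Decision: fail to reject H₀ at α = 0.05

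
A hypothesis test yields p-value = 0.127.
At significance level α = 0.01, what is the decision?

Answer: fail to reject H₀

Derivation:
Compare p-value to α:
0.127 ≥ 0.01
Decision: fail to reject H₀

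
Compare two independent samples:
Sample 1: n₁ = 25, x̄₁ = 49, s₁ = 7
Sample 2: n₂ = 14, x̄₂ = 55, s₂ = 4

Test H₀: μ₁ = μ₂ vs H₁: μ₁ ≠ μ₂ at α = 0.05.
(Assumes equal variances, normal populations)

Answer: t = -2.9389, reject H₀

Derivation:
Pooled variance: s²_p = [24×7² + 13×4²]/(37) = 37.4054
s_p = 6.1160
SE = s_p×√(1/n₁ + 1/n₂) = 6.1160×√(1/25 + 1/14) = 2.0416
t = (x̄₁ - x̄₂)/SE = (49 - 55)/2.0416 = -2.9389
df = 37, t-critical = ±2.026
Decision: reject H₀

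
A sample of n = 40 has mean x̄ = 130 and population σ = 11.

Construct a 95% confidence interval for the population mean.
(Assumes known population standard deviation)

Answer: (126.5910, 133.4090)

Derivation:
Confidence level: 95%, α = 0.05
z_0.025 = 1.960
SE = σ/√n = 11/√40 = 1.7393
Margin of error = 1.960 × 1.7393 = 3.4090
CI: x̄ ± margin = 130 ± 3.4090
CI: (126.5910, 133.4090)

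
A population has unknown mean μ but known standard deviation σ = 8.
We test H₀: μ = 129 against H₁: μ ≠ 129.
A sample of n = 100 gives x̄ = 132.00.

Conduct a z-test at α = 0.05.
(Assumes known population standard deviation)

Answer: z = 3.7500, reject H₀

Derivation:
Standard error: SE = σ/√n = 8/√100 = 0.8000
z-statistic: z = (x̄ - μ₀)/SE = (132.00 - 129)/0.8000 = 3.7500
Critical value: ±1.960
p-value = 0.0002
Decision: reject H₀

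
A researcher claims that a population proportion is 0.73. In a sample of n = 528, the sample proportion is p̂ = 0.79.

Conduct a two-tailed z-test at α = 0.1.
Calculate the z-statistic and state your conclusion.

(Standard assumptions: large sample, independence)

Answer: z = 3.1054, reject H₀

Derivation:
H₀: p = 0.73, H₁: p ≠ 0.73
Standard error: SE = √(p₀(1-p₀)/n) = √(0.73×0.27/528) = 0.019321
z-statistic: z = (p̂ - p₀)/SE = (0.79 - 0.73)/0.019321 = 3.1054
Critical value: z_0.05 = ±1.645
p-value = 0.0019
Decision: reject H₀ at α = 0.1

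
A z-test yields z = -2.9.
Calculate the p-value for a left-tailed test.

Answer: p-value ≈ 0.0019

Derivation:
For z = -2.9:
p = P(Z < -2.9) = Φ(-2.9) = 0.0019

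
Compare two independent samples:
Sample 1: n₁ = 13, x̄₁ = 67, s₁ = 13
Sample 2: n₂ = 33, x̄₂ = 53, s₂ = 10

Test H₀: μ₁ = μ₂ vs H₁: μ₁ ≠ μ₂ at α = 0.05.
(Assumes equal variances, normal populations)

Pooled variance: s²_p = [12×13² + 32×10²]/(44) = 118.8182
s_p = 10.9004
SE = s_p×√(1/n₁ + 1/n₂) = 10.9004×√(1/13 + 1/33) = 3.5694
t = (x̄₁ - x̄₂)/SE = (67 - 53)/3.5694 = 3.9222
df = 44, t-critical = ±2.015
Decision: reject H₀

Answer: t = 3.9222, reject H₀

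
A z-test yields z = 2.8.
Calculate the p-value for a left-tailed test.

Answer: p-value ≈ 0.9974

Derivation:
For z = 2.8:
p = P(Z < 2.8) = Φ(2.8) = 0.9974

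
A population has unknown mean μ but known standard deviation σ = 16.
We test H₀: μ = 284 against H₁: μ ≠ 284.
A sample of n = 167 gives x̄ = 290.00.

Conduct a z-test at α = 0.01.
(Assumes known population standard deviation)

Answer: z = 4.8461, reject H₀

Derivation:
Standard error: SE = σ/√n = 16/√167 = 1.2381
z-statistic: z = (x̄ - μ₀)/SE = (290.00 - 284)/1.2381 = 4.8461
Critical value: ±2.576
p-value < 0.0001
Decision: reject H₀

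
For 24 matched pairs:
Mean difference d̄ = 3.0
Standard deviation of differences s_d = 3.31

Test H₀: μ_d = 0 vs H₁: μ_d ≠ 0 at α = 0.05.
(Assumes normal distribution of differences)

Answer: t = 4.4398, reject H₀

Derivation:
df = n - 1 = 23
SE = s_d/√n = 3.31/√24 = 0.6757
t = d̄/SE = 3.0/0.6757 = 4.4398
Critical value: t_{0.025,23} = ±2.069
p-value ≈ 0.0002
Decision: reject H₀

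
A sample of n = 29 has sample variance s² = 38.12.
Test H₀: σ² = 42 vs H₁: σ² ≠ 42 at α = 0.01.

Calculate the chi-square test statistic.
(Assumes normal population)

df = n - 1 = 28
χ² = (n-1)s²/σ₀² = 28×38.12/42 = 25.4133
Critical values: χ²_{0.995,28} = 12.461, χ²_{0.005,28} = 50.993
Rejection region: χ² < 12.461 or χ² > 50.993
Decision: fail to reject H₀

Answer: χ² = 25.4133, fail to reject H₀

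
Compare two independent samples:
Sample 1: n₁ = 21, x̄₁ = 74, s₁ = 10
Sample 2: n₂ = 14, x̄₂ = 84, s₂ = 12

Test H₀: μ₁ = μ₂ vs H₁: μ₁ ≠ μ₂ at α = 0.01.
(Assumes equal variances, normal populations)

Pooled variance: s²_p = [20×10² + 13×12²]/(33) = 117.3333
s_p = 10.8320
SE = s_p×√(1/n₁ + 1/n₂) = 10.8320×√(1/21 + 1/14) = 3.7374
t = (x̄₁ - x̄₂)/SE = (74 - 84)/3.7374 = -2.6757
df = 33, t-critical = ±2.733
Decision: fail to reject H₀

Answer: t = -2.6757, fail to reject H₀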